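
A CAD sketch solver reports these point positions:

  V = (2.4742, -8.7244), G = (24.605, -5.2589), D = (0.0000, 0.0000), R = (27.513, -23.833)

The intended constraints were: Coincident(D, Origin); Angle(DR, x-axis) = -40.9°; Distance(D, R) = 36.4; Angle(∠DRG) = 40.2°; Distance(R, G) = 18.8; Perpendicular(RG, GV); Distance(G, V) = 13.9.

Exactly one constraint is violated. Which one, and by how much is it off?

Distance(G, V) = 13.9 — off by 8.50.

D = (0.00, 0.00) ✓; DR at -40.90° ✓; |DR| = 36.40 ✓; ∠DRG = 40.20° ✓; |RG| = 18.80 ✓; ∠(RG, GV) = 90.00° ✓; |GV| = 22.40 ✗.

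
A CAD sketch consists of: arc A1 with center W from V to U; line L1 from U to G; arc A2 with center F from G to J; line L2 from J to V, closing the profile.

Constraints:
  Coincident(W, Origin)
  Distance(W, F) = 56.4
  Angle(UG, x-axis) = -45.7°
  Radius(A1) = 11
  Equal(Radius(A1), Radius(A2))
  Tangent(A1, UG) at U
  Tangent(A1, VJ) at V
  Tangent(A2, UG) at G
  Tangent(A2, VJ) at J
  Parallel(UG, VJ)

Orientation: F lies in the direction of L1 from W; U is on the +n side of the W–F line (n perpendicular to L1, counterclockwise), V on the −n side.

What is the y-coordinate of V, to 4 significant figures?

-7.683

The slot axis is L1's direction at -45.7°, so u = (cos -45.7°, sin -45.7°) = (0.6984, -0.7157) and n = (−sin -45.7°, cos -45.7°) = (0.7157, 0.6984). W is at the origin and F lies 56.4 along u from W, so F = 56.4·u = (39.39, -40.37). Tangency of A1 to both parallel lines with radius 11.0 puts U and V at W ± 11.0·n: U = (7.873, 7.683), V = (-7.873, -7.683). So V.y = -7.683.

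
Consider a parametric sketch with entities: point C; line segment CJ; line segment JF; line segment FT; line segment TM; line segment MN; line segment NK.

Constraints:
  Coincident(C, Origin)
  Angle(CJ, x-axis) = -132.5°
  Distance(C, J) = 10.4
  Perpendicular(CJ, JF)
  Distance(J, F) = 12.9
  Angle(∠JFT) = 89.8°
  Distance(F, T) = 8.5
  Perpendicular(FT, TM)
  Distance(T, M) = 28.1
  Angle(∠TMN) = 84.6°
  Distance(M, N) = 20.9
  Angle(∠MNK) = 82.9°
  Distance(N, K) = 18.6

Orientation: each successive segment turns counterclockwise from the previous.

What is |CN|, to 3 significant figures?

26.3

FT is perpendicular to TM, so TM runs at 138°; with |TM| = 28.1, M = (-12.6, 8.82). ∠TMN = 84.6° gives MN at -127° from the x-axis; with |MN| = 20.9, N = (-25.1, -7.90). Then |CN| = |N − C| = 26.3.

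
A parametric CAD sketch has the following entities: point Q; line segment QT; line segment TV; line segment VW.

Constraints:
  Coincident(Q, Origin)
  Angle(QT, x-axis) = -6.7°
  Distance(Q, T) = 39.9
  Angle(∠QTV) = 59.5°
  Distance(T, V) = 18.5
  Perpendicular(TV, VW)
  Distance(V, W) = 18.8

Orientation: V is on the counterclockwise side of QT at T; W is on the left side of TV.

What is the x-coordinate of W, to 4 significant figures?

14.96

∠QTV = 59.5°, so TV runs at -6.7° + (180° − 59.5°) = 113.8° from the x-axis; with |TV| = 18.5, V = T + 18.5·(cos 113.8°, sin 113.8°) = (32.16, 12.27). The perpendicularity gives VW at right angles to TV; with |VW| = 18.8 on the left of TV, W = V + 18.8·(-0.9150, -0.4035) = (14.96, 4.685). So W.x = 14.96.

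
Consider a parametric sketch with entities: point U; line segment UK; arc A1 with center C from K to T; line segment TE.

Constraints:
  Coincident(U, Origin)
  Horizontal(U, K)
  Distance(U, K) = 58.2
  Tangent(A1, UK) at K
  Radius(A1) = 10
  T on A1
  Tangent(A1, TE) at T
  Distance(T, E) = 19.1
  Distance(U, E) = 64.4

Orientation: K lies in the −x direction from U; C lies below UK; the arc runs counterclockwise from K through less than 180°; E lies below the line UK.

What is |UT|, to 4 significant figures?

68.36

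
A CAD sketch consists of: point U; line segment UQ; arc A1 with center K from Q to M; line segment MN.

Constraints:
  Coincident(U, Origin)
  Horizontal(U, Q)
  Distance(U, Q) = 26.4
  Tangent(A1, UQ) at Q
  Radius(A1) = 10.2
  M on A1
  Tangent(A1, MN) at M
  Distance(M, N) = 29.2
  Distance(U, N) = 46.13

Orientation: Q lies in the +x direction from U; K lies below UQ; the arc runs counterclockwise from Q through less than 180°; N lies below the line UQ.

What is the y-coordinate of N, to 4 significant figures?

-40.76

U is at the origin; U and Q share the same y with |UQ| = 26.4 and Q on the +x side, so Q = (26.40, 0.000). A1 meets UQ tangentially, so KQ is at right angles to UQ, so K = Q + (0, -10.2) = (26.40, -10.20). Since KM ⟂ MN (tangency), |KN| = √(10.2² + 29.2²) = 30.93 regardless of where M sits on A1. So N lies on both circle(U, 46.13) and circle(K, 30.93); the below-UQ intersection is N = (21.61, -40.76). M is the foot of the tangent from N: M = (16.37, -12.03).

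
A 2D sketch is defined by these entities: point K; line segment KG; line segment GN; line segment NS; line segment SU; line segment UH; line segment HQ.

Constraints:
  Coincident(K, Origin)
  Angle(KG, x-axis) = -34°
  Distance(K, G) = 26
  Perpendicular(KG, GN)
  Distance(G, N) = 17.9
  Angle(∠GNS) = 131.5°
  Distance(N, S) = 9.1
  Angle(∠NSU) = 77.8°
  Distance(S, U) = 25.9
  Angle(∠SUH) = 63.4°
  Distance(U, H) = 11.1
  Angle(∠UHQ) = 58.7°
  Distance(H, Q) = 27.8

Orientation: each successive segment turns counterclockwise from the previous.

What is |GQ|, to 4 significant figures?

33.28

K is at the origin; KG runs at -34.0° with length 26.0, so G = (21.55, -14.54). KG ⟂ GN, so GN runs at 56.00°; with |GN| = 17.9, N = (31.56, 0.3008). ∠GNS = 131.5° gives NS at 104.5° from the x-axis; with |NS| = 9.1, S = (29.29, 9.111). ∠NSU = 77.8° gives SU at -153.3° from the x-axis; with |SU| = 25.9, U = (6.148, -2.526). ∠SUH = 63.4° gives UH at -36.70° from the x-axis; with |UH| = 11.1, H = (15.05, -9.160). ∠UHQ = 58.7° gives HQ at 84.60° from the x-axis; with |HQ| = 27.8, Q = (17.66, 18.52). Then |GQ| = |Q − G| = 33.28.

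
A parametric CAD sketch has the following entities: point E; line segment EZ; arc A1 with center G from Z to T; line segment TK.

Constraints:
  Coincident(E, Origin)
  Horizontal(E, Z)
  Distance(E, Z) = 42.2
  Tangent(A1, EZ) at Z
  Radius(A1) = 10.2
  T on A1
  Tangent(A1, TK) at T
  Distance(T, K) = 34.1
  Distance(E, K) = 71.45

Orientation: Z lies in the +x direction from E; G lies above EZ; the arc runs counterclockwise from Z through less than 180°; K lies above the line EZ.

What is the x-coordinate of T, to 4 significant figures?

52.28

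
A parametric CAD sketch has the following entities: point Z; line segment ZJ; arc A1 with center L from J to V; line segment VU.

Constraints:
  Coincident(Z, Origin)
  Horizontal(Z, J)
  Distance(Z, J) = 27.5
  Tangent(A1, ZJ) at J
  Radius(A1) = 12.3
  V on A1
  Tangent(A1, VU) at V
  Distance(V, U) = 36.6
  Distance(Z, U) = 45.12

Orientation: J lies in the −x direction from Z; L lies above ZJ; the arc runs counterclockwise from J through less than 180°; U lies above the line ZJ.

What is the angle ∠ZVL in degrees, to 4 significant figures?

163.9°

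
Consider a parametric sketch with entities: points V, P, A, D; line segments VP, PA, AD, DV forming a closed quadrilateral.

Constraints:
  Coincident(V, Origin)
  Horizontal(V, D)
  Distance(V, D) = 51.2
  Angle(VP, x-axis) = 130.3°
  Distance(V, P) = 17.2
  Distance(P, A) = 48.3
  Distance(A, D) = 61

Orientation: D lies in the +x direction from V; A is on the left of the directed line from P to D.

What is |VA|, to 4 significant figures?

54.56

Checks: VP at 130.3° ✓; |PA| = 48.30 ✓; |AD| = 61.00 ✓.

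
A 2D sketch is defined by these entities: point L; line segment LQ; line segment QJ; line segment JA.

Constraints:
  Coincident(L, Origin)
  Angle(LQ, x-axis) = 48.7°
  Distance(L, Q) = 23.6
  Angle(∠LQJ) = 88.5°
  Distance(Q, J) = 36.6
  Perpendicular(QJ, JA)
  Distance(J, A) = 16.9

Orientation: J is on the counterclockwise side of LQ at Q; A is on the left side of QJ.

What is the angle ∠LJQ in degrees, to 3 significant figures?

33.3°

L is at the origin; LQ runs at 48.7° with length 23.6, so Q = 23.6·(cos 48.7°, sin 48.7°) = (15.6, 17.7). ∠LQJ = 88.5°, so QJ runs at 48.7° + (180° − 88.5°) = 140° from the x-axis; with |QJ| = 36.6, J = Q + 36.6·(cos 140°, sin 140°) = (-12.5, 41.2). Then cos ∠LJQ = JL·JQ / (|JL||JQ|), giving 33.3°.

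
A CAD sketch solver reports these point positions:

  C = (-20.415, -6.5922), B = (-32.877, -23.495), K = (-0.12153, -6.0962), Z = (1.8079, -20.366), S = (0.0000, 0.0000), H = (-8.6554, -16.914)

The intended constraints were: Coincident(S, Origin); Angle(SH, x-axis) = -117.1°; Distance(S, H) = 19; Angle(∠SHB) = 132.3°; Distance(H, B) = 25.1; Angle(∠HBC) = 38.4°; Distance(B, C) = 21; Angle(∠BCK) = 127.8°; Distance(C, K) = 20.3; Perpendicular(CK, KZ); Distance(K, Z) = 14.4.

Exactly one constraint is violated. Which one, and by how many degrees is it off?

Perpendicular(CK, KZ) — off by 6.30°.

S = (0.00, 0.00) ✓; SH at -117.1° ✓; |SH| = 19.00 ✓; ∠SHB = 132.3° ✓; |HB| = 25.10 ✓; ∠HBC = 38.40° ✓; |BC| = 21.00 ✓; ∠BCK = 127.8° ✓; |CK| = 20.30 ✓; ∠(CK, KZ) = 83.70° ✗; |KZ| = 14.40 ✓.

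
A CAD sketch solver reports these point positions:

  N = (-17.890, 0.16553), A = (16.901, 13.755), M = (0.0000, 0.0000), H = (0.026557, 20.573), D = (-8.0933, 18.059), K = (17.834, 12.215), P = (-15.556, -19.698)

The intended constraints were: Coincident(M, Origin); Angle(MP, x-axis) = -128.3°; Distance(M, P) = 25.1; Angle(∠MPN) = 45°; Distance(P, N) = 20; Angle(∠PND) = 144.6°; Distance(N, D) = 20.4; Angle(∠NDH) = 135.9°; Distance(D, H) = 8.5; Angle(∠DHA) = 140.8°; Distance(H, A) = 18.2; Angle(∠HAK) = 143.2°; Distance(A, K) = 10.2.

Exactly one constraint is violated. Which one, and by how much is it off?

Distance(A, K) = 10.2 — off by 8.40.

M = (0.00, 0.00) ✓; MP at -128.3° ✓; |MP| = 25.10 ✓; ∠MPN = 45.00° ✓; |PN| = 20.00 ✓; ∠PND = 144.6° ✓; |ND| = 20.40 ✓; ∠NDH = 135.9° ✓; |DH| = 8.500 ✓; ∠DHA = 140.8° ✓; |HA| = 18.20 ✓; ∠HAK = 143.2° ✓; |AK| = 1.801 ✗.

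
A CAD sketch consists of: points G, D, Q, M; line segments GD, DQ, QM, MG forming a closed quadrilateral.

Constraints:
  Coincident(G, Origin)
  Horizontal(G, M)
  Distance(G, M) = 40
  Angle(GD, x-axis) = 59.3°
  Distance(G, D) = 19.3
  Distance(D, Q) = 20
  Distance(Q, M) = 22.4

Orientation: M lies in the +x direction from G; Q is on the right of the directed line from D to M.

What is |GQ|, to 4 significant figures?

17.77

G is at the origin; G and M share the same y with |GM| = 40.0 and M in +x, so M = (40.0, 0). GD runs at 59.3° with |GD| = 19.3, so D = (9.853, 16.60). Q is determined by |DQ| = 20.0 and |QM| = 22.4 together: it lies at the intersection of circle(D, 20.0) and circle(M, 22.4). With |DM| = 34.41, the foot of the radical line on DM is 15.73 from D and the perpendicular offset is √(20.0² − 15.73²) = 12.35. Taking the right-of-DM solution: Q = (17.67, -1.813).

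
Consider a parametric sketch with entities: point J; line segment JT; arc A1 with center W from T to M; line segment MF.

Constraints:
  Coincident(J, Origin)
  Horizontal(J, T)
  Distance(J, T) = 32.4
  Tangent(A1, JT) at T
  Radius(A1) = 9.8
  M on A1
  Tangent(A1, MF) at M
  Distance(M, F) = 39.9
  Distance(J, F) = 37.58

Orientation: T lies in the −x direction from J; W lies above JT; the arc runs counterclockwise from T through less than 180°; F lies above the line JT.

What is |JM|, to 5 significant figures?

24.641

Checks: |WM| = 9.800 ✓; ∠(WM, MF) = 90.00° ✓; |MF| = 39.90 ✓; |JF| = 37.58 ✓.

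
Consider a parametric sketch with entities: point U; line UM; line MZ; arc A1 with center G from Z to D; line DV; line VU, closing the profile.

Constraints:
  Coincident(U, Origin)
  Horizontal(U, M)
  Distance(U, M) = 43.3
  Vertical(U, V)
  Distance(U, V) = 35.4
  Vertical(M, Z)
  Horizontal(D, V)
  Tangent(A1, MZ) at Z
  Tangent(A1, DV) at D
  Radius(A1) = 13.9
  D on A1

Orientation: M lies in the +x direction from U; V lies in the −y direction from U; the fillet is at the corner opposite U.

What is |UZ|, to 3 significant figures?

48.3

U is at the origin; U and M share the same y with |UM| = 43.3 and M on the +x side, so M = (43.3, 0.00). UV is vertical with |UV| = 35.4 and V on the −y side, so V = (0.00, -35.4). The virtual corner opposite U is at (43.3, -35.4). A1 meets MZ tangentially, so GZ is at right angles to MZ and since A1 is tangent to DV there, GD ⟂ DV, with radius 13.9, so the center G sits 13.9 in from both sides at G = (29.4, -21.5). That places the tangent points at Z = (43.3, -21.5) on MZ and D = (29.4, -35.4) on DV. Then |UZ| = |Z − U| = 48.3.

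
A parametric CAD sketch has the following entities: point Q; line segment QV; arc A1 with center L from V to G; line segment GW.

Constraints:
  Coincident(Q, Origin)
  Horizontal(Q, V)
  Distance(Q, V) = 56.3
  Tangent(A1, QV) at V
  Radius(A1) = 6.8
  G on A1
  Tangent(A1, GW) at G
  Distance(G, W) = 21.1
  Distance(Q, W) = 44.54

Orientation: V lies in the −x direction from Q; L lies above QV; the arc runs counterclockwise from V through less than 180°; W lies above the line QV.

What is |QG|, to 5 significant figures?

50.651

Checks: |LG| = 6.800 ✓; ∠(LG, GW) = 90.00° ✓; |GW| = 21.10 ✓; |QW| = 44.54 ✓.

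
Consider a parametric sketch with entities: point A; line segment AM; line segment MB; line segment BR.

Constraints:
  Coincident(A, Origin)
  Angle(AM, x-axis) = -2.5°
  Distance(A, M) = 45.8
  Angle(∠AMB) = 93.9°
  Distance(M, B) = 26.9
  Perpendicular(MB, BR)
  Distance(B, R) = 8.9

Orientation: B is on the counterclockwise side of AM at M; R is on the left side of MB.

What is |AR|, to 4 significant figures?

47.48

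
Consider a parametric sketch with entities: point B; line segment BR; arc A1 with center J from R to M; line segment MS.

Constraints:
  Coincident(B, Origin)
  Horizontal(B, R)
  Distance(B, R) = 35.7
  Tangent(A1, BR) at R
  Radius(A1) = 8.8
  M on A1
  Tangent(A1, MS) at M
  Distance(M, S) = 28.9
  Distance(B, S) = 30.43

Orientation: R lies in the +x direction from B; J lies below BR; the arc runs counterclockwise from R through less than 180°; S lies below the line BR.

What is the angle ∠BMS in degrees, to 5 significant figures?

63.822°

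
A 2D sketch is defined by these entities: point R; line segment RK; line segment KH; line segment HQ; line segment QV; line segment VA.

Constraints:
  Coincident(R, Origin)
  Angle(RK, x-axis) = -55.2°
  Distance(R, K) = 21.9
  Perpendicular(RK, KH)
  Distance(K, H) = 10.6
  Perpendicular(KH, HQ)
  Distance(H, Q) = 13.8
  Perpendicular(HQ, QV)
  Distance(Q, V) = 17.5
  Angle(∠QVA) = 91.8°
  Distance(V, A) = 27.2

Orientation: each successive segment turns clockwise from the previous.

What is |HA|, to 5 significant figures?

22.717

R is at the origin; RK runs at -55.2° with length 21.9, so K = (12.499, -17.983). RK is perpendicular to KH, so KH runs at -145.20°; with |KH| = 10.6, H = (3.7944, -24.033). The perpendicularity gives HQ at right angles to KH, so HQ runs at 124.80°; with |HQ| = 13.8, Q = (-4.0814, -12.701). HQ is perpendicular to QV, so QV runs at 34.800°; with |QV| = 17.5, V = (10.289, -2.7134). ∠QVA = 91.8° gives VA at -53.400° from the x-axis; with |VA| = 27.2, A = (26.506, -24.550). Then |HA| = |A − H| = 22.717.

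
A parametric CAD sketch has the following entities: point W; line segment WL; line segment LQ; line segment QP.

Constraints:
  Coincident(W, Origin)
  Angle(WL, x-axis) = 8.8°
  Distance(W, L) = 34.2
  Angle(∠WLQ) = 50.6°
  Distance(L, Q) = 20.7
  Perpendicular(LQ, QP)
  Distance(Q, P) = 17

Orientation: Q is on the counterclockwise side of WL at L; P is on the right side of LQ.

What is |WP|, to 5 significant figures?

43.439

W is at the origin; WL runs at 8.8° with length 34.2, so L = 34.2·(cos 8.8°, sin 8.8°) = (33.797, 5.2321). ∠WLQ = 50.6°, so LQ runs at 8.8° + (180° − 50.6°) = 138.20° from the x-axis; with |LQ| = 20.7, Q = L + 20.7·(cos 138.20°, sin 138.20°) = (18.366, 19.029). The perpendicularity gives QP at right angles to LQ; with |QP| = 17.0 on the right of LQ, P = Q + 17.0·(0.66653, 0.74548) = (29.697, 31.702). Then |WP| = |P − W| = 43.439.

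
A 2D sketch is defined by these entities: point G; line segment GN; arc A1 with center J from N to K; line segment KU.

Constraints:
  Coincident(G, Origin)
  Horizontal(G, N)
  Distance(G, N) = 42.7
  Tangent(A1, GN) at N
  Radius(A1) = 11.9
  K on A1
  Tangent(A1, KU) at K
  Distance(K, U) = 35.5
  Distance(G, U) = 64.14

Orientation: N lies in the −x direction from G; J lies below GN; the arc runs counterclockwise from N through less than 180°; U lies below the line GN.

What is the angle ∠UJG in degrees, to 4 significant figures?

103.0°

Checks: |JK| = 11.90 ✓; ∠(JK, KU) = 90.00° ✓; |KU| = 35.50 ✓; |GU| = 64.14 ✓.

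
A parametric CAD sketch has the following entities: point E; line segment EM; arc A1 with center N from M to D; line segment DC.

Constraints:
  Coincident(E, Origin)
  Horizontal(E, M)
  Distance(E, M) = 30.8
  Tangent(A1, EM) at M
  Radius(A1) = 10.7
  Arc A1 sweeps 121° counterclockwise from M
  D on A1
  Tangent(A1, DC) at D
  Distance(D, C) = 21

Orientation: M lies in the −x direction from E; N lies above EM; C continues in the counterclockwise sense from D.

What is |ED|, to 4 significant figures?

27.03

E is at the origin; E and M share the same y with |EM| = 30.8 and M on the −x side, so M = (-30.80, 0.000). Tangency of A1 to EM means the radius NM is perpendicular to EM, so N = M + (0, 10.7) = (-30.80, 10.70). On A1, M sits at bearing -90° from N; a 121° counterclockwise sweep puts D at bearing 31°, so D = N + 10.7·(cos 31°, sin 31°) = (-21.63, 16.21). Then |ED| = |D − E| = 27.03.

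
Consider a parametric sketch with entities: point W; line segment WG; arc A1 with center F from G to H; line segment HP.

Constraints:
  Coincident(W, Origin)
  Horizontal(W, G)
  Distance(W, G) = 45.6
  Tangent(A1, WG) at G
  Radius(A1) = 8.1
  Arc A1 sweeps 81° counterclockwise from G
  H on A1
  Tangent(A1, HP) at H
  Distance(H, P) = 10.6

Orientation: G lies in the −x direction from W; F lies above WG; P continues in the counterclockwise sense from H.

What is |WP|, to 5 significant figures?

39.889

W is at the origin; WG is horizontal with |WG| = 45.6 and G on the −x side, so G = (-45.600, 0.0000). Tangency of A1 to WG means the radius FG is perpendicular to WG, so F = G + (0, 8.1) = (-45.600, 8.1000). On A1, G sits at bearing -90° from F; an 81° counterclockwise sweep puts H at bearing -9°, so H = F + 8.1·(cos -9°, sin -9°) = (-37.600, 6.8329). Since A1 is tangent to HP there, FH ⟂ HP, so HP runs along (−sin -9°, cos -9°); with |HP| = 10.6, P = (-35.942, 17.302). Then |WP| = |P − W| = 39.889.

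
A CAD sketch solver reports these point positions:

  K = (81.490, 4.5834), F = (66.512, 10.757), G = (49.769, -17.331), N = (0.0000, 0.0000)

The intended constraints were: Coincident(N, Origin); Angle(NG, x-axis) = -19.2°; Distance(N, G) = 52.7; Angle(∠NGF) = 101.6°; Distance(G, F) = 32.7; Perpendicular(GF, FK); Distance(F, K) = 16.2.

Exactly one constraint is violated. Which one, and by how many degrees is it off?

Perpendicular(GF, FK) — off by 8.40°.

N = (0.00, 0.00) ✓; NG at -19.20° ✓; |NG| = 52.70 ✓; ∠NGF = 101.6° ✓; |GF| = 32.70 ✓; ∠(GF, FK) = 81.60° ✗; |FK| = 16.20 ✓.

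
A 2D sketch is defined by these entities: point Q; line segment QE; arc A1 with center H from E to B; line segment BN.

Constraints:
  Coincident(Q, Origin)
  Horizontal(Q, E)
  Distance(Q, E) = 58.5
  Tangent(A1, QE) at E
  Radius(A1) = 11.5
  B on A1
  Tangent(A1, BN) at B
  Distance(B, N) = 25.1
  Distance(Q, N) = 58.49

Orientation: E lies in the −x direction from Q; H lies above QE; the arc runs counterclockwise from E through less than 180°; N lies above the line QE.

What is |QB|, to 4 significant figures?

48.29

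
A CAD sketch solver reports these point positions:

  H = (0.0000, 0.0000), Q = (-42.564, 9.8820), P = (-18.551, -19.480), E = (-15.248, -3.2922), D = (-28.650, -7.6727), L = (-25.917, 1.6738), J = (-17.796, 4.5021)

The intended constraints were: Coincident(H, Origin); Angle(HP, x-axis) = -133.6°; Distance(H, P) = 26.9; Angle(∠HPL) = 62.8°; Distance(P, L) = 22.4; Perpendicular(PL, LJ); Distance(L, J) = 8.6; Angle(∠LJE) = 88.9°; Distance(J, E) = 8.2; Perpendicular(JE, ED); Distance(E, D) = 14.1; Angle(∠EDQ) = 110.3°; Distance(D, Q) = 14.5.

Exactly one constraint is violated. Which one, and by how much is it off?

Distance(D, Q) = 14.5 — off by 7.90.

H = (0.00, 0.00) ✓; HP at -133.6° ✓; |HP| = 26.90 ✓; ∠HPL = 62.80° ✓; |PL| = 22.40 ✓; ∠(PL, LJ) = 90.00° ✓; |LJ| = 8.599 ✓; ∠LJE = 88.90° ✓; |JE| = 8.200 ✓; ∠(JE, ED) = 90.00° ✓; |ED| = 14.10 ✓; ∠EDQ = 110.3° ✓; |DQ| = 22.40 ✗.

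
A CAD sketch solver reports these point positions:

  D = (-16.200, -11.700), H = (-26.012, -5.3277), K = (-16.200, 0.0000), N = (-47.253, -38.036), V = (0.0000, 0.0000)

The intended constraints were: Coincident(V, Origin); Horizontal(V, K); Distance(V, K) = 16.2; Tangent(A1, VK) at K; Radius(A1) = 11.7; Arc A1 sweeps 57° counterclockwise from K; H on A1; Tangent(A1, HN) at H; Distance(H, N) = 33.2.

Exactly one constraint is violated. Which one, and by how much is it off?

Distance(H, N) = 33.2 — off by 5.80.

V = (0.00, 0.00) ✓; V.y = 0.00, K.y = 0.00 ✓; |VK| = 16.20 ✓; ∠(DK, KV) = 90.00° ✓; |DK| = 11.70 ✓; bearing(D→H) − bearing(D→K) = 57.00° ✓; |DH| = 11.70 ✓; ∠(DH, HN) = 90.00° ✓; |HN| = 39.00 ✗.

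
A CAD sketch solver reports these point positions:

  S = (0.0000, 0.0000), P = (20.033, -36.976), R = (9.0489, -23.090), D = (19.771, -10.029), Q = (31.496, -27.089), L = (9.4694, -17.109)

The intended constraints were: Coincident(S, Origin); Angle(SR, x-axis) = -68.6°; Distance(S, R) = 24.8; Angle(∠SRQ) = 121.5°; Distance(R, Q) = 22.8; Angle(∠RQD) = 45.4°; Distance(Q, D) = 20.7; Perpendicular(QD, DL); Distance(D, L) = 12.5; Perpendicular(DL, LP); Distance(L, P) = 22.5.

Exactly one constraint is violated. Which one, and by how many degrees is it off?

Perpendicular(DL, LP) — off by 6.50°.

S = (0.00, 0.00) ✓; SR at -68.60° ✓; |SR| = 24.80 ✓; ∠SRQ = 121.5° ✓; |RQ| = 22.80 ✓; ∠RQD = 45.40° ✓; |QD| = 20.70 ✓; ∠(QD, DL) = 90.00° ✓; |DL| = 12.50 ✓; ∠(DL, LP) = 83.50° ✗; |LP| = 22.50 ✓.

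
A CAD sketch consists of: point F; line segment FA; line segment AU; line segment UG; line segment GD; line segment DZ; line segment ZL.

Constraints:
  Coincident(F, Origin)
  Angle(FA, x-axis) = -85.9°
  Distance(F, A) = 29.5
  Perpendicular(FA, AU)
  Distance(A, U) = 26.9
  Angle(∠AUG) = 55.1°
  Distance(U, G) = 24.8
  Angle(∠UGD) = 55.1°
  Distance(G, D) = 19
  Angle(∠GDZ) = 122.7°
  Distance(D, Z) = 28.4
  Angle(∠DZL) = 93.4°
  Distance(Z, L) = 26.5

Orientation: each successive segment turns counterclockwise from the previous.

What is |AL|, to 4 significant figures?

45.65

∠GDZ = 122.7° gives DZ at -48.80° from the x-axis; with |DZ| = 28.4, Z = (26.77, -47.85). ∠DZL = 93.4° gives ZL at 37.80° from the x-axis; with |ZL| = 26.5, L = (47.71, -31.61). Then |AL| = |L − A| = 45.65.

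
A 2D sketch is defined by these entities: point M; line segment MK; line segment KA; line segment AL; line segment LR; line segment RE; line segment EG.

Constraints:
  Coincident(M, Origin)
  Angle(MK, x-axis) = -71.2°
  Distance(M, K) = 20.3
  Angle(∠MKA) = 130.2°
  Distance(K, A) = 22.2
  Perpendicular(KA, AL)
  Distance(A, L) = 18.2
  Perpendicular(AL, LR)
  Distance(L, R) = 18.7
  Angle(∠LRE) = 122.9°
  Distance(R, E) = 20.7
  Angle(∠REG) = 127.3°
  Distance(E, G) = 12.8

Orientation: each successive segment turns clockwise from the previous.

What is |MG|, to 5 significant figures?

28.432

∠LRE = 122.9° gives RE at 1.9000° from the x-axis; with |RE| = 20.7, E = (9.8275, -12.157). ∠REG = 127.3° gives EG at -50.800° from the x-axis; with |EG| = 12.8, G = (17.918, -22.076). Then |MG| = |G − M| = 28.432.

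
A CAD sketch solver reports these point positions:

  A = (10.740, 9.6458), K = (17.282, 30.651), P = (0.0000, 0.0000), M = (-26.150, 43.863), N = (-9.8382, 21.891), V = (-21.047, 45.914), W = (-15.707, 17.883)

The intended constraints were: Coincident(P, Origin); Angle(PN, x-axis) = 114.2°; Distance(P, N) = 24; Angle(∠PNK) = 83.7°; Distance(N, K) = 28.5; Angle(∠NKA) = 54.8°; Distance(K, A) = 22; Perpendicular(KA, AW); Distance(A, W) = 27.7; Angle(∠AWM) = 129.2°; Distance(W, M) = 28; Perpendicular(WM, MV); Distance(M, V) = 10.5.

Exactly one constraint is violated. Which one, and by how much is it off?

Distance(M, V) = 10.5 — off by 5.00.

P = (0.00, 0.00) ✓; PN at 114.2° ✓; |PN| = 24.00 ✓; ∠PNK = 83.70° ✓; |NK| = 28.50 ✓; ∠NKA = 54.80° ✓; |KA| = 22.00 ✓; ∠(KA, AW) = 90.00° ✓; |AW| = 27.70 ✓; ∠AWM = 129.2° ✓; |WM| = 28.00 ✓; ∠(WM, MV) = 90.00° ✓; |MV| = 5.500 ✗.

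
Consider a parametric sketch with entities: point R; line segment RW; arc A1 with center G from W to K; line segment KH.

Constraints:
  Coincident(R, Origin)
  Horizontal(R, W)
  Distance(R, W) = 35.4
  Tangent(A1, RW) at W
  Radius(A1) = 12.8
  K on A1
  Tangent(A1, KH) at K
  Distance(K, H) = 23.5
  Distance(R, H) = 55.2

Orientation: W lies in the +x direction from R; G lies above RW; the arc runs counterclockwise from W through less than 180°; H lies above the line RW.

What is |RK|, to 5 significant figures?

50.439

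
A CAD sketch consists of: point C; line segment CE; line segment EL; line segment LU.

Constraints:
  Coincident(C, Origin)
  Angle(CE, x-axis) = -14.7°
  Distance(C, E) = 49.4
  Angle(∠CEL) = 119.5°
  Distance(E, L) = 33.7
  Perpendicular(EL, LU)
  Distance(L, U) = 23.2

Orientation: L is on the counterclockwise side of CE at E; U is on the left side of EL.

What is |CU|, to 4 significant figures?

61.31

∠CEL = 119.5°, so EL runs at -14.7° + (180° − 119.5°) = 45.80° from the x-axis; with |EL| = 33.7, L = E + 33.7·(cos 45.80°, sin 45.80°) = (71.28, 11.62). EL is perpendicular to LU; with |LU| = 23.2 on the left of EL, U = L + 23.2·(-0.7169, 0.6972) = (54.65, 27.80). Then |CU| = |U − C| = 61.31.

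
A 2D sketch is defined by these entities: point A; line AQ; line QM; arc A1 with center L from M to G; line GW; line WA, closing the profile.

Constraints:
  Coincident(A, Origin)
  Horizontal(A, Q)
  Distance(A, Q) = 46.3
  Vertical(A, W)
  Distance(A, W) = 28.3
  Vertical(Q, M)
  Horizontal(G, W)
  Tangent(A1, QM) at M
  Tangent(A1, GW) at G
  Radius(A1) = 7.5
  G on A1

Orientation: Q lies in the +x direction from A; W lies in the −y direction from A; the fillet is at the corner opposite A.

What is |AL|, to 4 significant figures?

44.02

A is at the origin; AQ is horizontal with |AQ| = 46.3 and Q on the +x side, so Q = (46.30, 0.000). A and W share the same x with |AW| = 28.3 and W on the −y side, so W = (0.000, -28.30). The virtual corner opposite A is at (46.30, -28.30). The tangent condition forces LM to be normal to QM and A1 meets GW tangentially, so LG is at right angles to GW, with radius 7.5, so the center L sits 7.5 in from both sides at L = (38.80, -20.80). Then |AL| = |L − A| = 44.02.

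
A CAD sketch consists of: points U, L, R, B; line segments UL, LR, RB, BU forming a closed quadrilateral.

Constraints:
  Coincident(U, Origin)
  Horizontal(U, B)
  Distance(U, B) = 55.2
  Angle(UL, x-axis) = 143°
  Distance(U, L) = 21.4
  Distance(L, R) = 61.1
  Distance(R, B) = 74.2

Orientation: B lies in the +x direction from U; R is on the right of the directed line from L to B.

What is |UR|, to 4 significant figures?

46.56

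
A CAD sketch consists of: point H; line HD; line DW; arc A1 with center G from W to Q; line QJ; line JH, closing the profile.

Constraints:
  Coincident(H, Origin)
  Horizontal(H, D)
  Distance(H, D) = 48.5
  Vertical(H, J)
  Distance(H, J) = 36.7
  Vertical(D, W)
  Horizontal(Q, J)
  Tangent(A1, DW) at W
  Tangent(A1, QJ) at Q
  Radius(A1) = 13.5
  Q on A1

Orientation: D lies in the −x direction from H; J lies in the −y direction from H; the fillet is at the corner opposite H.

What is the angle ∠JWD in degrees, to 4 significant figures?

105.6°

The virtual corner opposite H is at (-48.50, -36.70). A1 meets DW tangentially, so GW is at right angles to DW and the tangent condition forces GQ to be normal to QJ, with radius 13.5, so the center G sits 13.5 in from both sides at G = (-35.00, -23.20). That places the tangent points at W = (-48.50, -23.20) on DW and Q = (-35.00, -36.70) on QJ. Then cos ∠JWD = WJ·WD / (|WJ||WD|), giving 105.6°.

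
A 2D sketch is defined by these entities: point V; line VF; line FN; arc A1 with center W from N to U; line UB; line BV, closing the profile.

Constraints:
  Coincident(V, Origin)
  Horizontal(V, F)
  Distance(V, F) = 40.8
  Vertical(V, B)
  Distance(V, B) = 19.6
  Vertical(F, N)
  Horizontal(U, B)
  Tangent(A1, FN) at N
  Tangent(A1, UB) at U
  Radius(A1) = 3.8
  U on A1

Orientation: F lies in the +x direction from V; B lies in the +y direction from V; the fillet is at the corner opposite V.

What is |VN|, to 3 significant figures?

43.8

The virtual corner opposite V is at (40.8, 19.6). A1 meets FN tangentially, so WN is at right angles to FN and tangency of A1 to UB means the radius WU is perpendicular to UB, with radius 3.8, so the center W sits 3.8 in from both sides at W = (37.0, 15.8). That places the tangent points at N = (40.8, 15.8) on FN and U = (37.0, 19.6) on UB. Then |VN| = |N − V| = 43.8.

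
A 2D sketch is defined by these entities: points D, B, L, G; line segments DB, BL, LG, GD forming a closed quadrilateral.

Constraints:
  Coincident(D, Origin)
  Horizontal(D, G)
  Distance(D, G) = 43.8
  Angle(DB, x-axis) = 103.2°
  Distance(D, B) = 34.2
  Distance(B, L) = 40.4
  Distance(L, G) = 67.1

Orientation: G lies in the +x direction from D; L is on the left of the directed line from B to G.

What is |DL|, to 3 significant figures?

65.8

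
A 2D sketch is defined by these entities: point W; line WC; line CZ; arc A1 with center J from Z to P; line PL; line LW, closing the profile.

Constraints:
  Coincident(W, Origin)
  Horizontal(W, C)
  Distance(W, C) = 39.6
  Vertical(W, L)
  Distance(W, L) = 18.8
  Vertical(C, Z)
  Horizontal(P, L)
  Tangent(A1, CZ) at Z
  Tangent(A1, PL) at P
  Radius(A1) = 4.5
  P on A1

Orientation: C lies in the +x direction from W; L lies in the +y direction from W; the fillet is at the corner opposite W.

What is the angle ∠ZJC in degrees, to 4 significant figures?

72.53°

W is at the origin; W and C share the same y with |WC| = 39.6 and C on the +x side, so C = (39.60, 0.000). W and L share the same x with |WL| = 18.8 and L on the +y side, so L = (0.000, 18.80). The virtual corner opposite W is at (39.60, 18.80). Since A1 is tangent to CZ there, JZ ⟂ CZ and tangency of A1 to PL means the radius JP is perpendicular to PL, with radius 4.5, so the center J sits 4.5 in from both sides at J = (35.10, 14.30). That places the tangent points at Z = (39.60, 14.30) on CZ and P = (35.10, 18.80) on PL. Then cos ∠ZJC = JZ·JC / (|JZ||JC|), giving 72.53°.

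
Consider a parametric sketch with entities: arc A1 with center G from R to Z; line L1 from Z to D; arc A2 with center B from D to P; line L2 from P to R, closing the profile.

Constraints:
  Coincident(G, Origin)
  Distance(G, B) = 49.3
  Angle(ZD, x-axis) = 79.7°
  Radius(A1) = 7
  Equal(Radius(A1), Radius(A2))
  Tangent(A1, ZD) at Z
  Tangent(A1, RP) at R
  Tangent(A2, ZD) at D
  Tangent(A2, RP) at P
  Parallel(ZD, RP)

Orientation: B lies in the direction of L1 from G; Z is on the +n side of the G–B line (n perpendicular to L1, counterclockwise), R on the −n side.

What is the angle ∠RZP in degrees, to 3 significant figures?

74.1°

The slot axis is L1's direction at 79.7°, so u = (cos 79.7°, sin 79.7°) = (0.179, 0.984) and n = (−sin 79.7°, cos 79.7°) = (-0.984, 0.179). G is at the origin and B lies 49.3 along u from G, so B = 49.3·u = (8.81, 48.5). Tangency of A1 to both parallel lines with radius 7.0 puts Z and R at G ± 7.0·n: Z = (-6.89, 1.25), R = (6.89, -1.25). Equal radii place D and P the same way about B: D = B + 7.0·n = (1.93, 49.8), P = B − 7.0·n = (15.7, 47.3). Then cos ∠RZP = ZR·ZP / (|ZR||ZP|), giving 74.1°.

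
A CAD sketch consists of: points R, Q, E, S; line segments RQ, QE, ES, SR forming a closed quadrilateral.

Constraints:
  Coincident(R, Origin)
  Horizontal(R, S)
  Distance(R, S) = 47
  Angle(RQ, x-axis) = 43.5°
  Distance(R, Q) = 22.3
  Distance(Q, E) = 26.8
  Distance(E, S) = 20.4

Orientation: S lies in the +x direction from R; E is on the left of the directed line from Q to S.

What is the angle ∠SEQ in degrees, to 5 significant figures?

92.692°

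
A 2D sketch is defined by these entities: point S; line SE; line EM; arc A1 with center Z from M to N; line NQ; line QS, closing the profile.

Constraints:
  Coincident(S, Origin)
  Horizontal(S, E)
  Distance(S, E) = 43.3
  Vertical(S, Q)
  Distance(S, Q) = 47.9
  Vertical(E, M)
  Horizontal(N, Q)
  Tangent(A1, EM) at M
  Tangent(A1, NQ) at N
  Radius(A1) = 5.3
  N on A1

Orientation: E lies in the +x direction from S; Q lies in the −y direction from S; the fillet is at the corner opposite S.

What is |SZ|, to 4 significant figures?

57.09

S and Q share the same x with |SQ| = 47.9 and Q on the −y side, so Q = (0.000, -47.90). The virtual corner opposite S is at (43.30, -47.90). Tangency of A1 to EM means the radius ZM is perpendicular to EM and A1 meets NQ tangentially, so ZN is at right angles to NQ, with radius 5.3, so the center Z sits 5.3 in from both sides at Z = (38.00, -42.60). Then |SZ| = |Z − S| = 57.09.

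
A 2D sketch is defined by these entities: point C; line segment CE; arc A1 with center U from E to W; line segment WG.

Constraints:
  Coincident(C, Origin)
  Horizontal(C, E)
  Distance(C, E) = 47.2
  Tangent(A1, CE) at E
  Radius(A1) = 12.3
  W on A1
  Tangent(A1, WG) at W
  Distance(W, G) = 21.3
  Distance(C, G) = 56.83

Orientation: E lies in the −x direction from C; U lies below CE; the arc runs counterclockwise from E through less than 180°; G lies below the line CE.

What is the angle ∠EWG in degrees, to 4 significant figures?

115.6°

C is at the origin; C and E share the same y with |CE| = 47.2 and E on the −x side, so E = (-47.20, 0.000). A1 meets CE tangentially, so UE is at right angles to CE, so U = E + (0, -12.3) = (-47.20, -12.30). Since UW ⟂ WG (tangency), |UG| = √(12.3² + 21.3²) = 24.60 regardless of where W sits on A1. So G lies on both circle(C, 56.83) and circle(U, 24.60); the below-CE intersection is G = (-43.47, -36.61). W is the foot of the tangent from G: W = (-56.79, -20.00).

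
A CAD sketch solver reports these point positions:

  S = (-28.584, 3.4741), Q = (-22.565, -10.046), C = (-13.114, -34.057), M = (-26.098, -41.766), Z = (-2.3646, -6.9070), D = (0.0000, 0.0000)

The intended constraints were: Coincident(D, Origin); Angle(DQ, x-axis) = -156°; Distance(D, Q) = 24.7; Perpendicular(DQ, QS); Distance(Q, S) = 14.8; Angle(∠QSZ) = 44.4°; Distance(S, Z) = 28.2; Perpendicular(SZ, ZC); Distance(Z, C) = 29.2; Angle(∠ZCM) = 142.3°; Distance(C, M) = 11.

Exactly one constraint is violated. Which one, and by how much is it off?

Distance(C, M) = 11 — off by 4.10.

D = (0.00, 0.00) ✓; DQ at -156.0° ✓; |DQ| = 24.70 ✓; ∠(DQ, QS) = 90.00° ✓; |QS| = 14.80 ✓; ∠QSZ = 44.40° ✓; |SZ| = 28.20 ✓; ∠(SZ, ZC) = 90.00° ✓; |ZC| = 29.20 ✓; ∠ZCM = 142.3° ✓; |CM| = 15.10 ✗.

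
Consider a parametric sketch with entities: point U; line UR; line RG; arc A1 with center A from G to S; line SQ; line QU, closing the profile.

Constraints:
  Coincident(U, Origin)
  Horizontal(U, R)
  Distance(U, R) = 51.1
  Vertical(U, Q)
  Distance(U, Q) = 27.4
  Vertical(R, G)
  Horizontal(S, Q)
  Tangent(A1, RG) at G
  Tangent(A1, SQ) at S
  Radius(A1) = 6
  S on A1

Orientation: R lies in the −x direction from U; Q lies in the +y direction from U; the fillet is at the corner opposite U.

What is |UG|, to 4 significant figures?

55.40

U is at the origin; UR is horizontal with |UR| = 51.1 and R on the −x side, so R = (-51.10, 0.000). U and Q share the same x with |UQ| = 27.4 and Q on the +y side, so Q = (0.000, 27.40). The virtual corner opposite U is at (-51.10, 27.40). Since A1 is tangent to RG there, AG ⟂ RG and tangency of A1 to SQ means the radius AS is perpendicular to SQ, with radius 6.0, so the center A sits 6.0 in from both sides at A = (-45.10, 21.40). That places the tangent points at G = (-51.10, 21.40) on RG and S = (-45.10, 27.40) on SQ. Then |UG| = |G − U| = 55.40.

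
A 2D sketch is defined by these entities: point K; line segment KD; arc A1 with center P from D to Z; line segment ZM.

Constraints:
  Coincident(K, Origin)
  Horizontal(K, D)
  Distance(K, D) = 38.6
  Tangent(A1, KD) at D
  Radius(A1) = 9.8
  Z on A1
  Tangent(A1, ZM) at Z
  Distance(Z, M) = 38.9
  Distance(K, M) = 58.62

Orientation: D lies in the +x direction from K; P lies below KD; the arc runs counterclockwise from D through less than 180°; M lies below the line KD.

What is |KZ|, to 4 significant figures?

30.69

Checks: |PZ| = 9.800 ✓; ∠(PZ, ZM) = 90.00° ✓; |ZM| = 38.90 ✓; |KM| = 58.62 ✓.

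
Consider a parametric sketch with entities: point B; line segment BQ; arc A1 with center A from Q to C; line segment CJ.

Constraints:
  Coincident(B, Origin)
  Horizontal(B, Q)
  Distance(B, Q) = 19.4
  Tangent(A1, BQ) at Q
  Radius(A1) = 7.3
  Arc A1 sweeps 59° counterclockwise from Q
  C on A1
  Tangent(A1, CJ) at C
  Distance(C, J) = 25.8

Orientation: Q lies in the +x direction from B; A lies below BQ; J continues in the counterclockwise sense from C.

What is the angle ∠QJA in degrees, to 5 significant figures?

9.4968°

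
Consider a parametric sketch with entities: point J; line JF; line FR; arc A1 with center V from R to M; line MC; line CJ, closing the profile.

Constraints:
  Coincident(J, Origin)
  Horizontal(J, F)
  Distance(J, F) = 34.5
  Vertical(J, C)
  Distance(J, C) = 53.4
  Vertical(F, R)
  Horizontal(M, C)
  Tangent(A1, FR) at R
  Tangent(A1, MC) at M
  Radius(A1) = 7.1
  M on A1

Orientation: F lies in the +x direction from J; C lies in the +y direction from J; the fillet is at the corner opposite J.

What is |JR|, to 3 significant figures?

57.7

J is at the origin; JF is horizontal with |JF| = 34.5 and F on the +x side, so F = (34.5, 0.00). JC is vertical with |JC| = 53.4 and C on the +y side, so C = (0.00, 53.4). The virtual corner opposite J is at (34.5, 53.4). The tangent condition forces VR to be normal to FR and tangency of A1 to MC means the radius VM is perpendicular to MC, with radius 7.1, so the center V sits 7.1 in from both sides at V = (27.4, 46.3). That places the tangent points at R = (34.5, 46.3) on FR and M = (27.4, 53.4) on MC. Then |JR| = |R − J| = 57.7.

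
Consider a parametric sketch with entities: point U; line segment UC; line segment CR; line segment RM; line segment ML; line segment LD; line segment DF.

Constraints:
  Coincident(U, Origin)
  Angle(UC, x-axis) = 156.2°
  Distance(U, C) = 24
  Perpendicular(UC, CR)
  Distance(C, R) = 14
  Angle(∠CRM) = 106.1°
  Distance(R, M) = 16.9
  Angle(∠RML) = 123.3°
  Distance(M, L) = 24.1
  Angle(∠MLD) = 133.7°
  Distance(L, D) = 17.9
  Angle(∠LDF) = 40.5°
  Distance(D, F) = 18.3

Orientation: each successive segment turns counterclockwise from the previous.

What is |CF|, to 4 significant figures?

22.94

U is at the origin; UC runs at 156.2° with length 24.0, so C = (-21.96, 9.685). UC ⟂ CR, so CR runs at -113.8°; with |CR| = 14.0, R = (-27.61, -3.124). ∠CRM = 106.1° gives RM at -39.90° from the x-axis; with |RM| = 16.9, M = (-14.64, -13.96). ∠RML = 123.3° gives ML at 16.80° from the x-axis; with |ML| = 24.1, L = (8.428, -6.999). ∠MLD = 133.7° gives LD at 63.10° from the x-axis; with |LD| = 17.9, D = (16.53, 8.964). ∠LDF = 40.5° gives DF at -157.4° from the x-axis; with |DF| = 18.3, F = (-0.3683, 1.931). Then |CF| = |F − C| = 22.94.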